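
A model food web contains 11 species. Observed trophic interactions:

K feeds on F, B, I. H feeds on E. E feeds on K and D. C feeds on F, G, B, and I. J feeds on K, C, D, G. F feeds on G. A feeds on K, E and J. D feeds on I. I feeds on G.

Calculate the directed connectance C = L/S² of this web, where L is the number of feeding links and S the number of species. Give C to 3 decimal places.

C = 0.165

The web has S = 11 species and L = 20 feeding links.
C = L / S² = 20 / 121 = 0.1653 ≈ 0.165.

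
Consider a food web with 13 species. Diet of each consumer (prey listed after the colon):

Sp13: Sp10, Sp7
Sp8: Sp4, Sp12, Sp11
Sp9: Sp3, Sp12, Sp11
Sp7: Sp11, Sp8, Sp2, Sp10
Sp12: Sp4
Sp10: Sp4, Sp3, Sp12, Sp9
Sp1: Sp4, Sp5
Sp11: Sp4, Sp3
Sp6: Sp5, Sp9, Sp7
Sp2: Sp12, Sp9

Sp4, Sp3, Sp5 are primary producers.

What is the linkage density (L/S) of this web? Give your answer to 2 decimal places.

There are L = 26 links among S = 13 species.
L/S = 26/13 = 2.0000 ≈ 2.00.

L/S = 2.00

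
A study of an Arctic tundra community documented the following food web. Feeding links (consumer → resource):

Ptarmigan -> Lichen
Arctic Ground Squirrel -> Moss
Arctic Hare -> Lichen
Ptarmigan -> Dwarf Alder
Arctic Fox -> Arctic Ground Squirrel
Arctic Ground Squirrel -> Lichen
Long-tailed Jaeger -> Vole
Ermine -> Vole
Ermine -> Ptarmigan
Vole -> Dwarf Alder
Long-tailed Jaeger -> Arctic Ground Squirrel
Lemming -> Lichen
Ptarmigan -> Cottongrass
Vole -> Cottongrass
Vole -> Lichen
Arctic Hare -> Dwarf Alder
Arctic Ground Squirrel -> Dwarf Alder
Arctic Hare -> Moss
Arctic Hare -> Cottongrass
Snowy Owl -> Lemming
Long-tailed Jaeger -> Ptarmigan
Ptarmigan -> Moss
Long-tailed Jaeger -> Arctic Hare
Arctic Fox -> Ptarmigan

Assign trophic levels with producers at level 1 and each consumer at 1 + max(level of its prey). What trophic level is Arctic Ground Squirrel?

Lichen is a producer → level 1.
Arctic Ground Squirrel eats Lichen (level 1); other prey at levels: Dwarf Alder 1, Moss 1 → level 2.

Trophic level 2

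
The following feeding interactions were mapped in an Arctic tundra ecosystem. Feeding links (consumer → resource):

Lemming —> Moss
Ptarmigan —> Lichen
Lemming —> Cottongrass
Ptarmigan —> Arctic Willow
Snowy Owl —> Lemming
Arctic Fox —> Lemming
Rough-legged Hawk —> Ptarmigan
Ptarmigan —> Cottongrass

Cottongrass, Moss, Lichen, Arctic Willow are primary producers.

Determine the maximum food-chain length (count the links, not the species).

2 links

One longest chain: Cottongrass → Ptarmigan → Rough-legged Hawk.
It has 3 species and 2 links.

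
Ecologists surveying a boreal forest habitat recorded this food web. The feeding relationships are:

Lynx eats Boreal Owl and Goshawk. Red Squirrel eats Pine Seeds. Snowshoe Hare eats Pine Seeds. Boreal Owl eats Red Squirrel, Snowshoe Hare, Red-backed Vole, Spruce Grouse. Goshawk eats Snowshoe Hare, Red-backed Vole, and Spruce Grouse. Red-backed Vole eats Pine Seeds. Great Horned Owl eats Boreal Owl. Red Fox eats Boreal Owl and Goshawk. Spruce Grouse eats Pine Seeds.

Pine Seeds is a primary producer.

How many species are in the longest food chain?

One longest chain: Pine Seeds → Red-backed Vole → Goshawk → Red Fox.
It has 4 species and 3 links.

4 species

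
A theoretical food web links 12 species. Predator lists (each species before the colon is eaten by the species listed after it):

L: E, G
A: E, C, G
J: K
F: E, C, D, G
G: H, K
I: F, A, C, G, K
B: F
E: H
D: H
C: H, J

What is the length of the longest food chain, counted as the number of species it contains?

One longest chain: I → F → C → J → K.
It has 5 species and 4 links.

5 species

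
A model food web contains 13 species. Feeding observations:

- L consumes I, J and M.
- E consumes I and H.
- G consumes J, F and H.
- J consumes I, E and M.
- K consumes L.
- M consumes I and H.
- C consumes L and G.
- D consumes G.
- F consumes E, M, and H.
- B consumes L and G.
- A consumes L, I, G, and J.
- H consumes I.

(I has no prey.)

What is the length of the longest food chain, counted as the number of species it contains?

6 species

One longest chain: I → H → M → F → G → C.
It has 6 species and 5 links.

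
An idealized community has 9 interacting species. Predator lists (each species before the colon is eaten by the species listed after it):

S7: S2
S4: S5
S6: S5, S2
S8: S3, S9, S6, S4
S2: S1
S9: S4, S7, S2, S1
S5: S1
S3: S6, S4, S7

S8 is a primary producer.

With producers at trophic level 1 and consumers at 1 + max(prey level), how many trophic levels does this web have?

5

Producers (level 1): S8.
S8 → S3 → S6 → S5 → S1 gives S1 level 5.
No species has a prey at level 5, so no species reaches level 6.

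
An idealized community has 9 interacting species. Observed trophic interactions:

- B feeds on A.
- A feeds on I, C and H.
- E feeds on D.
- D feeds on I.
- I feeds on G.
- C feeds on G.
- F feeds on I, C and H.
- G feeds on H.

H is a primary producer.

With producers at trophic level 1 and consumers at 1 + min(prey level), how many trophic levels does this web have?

5

Producers (level 1): H.
Following each consumer down to its lowest-level prey: H → G → I → D → E (levels 1 through 5).
All prey of E (D 4) are at level 4 or above, so E is at level 1 + 4 = 5.
Every consumer has at least one prey at level 4 or below, so none exceeds level 5.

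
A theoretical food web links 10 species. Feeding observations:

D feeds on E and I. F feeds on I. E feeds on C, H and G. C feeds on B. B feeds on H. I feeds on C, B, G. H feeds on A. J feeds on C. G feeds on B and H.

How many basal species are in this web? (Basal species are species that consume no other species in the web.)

1

Basal species (no prey listed): A.
Count: 1.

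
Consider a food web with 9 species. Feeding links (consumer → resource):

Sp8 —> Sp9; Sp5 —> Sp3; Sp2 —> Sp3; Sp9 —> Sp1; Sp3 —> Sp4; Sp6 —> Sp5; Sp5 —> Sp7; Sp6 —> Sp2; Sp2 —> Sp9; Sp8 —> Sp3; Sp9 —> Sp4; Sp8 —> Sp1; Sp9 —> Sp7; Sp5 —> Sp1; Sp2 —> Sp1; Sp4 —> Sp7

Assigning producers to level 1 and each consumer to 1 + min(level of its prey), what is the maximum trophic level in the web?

Producers (level 1): Sp7, Sp1.
Following each consumer down to its lowest-level prey: Sp7 → Sp5 → Sp6 (levels 1 through 3).
All prey of Sp6 (Sp5 2, Sp2 2) are at level 2 or above, so Sp6 is at level 1 + 2 = 3.
Every consumer has at least one prey at level 2 or below, so none exceeds level 3.

3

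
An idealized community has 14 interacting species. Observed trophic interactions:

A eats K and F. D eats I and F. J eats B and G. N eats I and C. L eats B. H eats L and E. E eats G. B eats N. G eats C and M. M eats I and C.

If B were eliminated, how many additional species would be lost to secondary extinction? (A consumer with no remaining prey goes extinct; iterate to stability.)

Remove B.
Round 1: L (all prey gone) → extinct.
No further losses. Total secondary extinctions: 1.

1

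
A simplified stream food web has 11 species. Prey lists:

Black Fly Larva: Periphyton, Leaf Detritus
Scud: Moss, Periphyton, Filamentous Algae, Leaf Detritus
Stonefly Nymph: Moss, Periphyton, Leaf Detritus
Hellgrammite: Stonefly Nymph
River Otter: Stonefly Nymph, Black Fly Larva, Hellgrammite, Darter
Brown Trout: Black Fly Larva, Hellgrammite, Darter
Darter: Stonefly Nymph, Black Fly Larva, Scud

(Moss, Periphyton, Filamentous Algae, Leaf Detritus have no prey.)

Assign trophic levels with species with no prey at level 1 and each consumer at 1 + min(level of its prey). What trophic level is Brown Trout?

Periphyton has no prey (basal) → level 1.
Black Fly Larva eats Periphyton → level 2.
Brown Trout eats Black Fly Larva → level 3.
No prey of Brown Trout is below level 2, so 3 is the minimum.

Trophic level 3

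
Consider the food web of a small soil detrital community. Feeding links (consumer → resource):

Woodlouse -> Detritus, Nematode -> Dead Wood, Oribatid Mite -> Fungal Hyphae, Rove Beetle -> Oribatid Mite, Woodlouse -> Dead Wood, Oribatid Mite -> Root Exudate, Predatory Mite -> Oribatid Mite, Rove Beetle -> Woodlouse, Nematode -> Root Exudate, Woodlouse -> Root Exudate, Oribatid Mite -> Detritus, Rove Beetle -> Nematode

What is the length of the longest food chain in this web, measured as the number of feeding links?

2 links

One longest chain: Root Exudate → Oribatid Mite → Rove Beetle.
It has 3 species and 2 links.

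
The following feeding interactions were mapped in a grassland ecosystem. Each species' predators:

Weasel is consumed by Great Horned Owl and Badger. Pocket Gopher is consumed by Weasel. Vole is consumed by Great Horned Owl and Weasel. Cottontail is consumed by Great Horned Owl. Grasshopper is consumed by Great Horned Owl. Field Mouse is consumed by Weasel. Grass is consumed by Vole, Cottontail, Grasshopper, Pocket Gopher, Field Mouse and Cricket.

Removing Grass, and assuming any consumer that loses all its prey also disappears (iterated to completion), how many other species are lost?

Remove Grass.
Round 1: Cottontail (all prey gone), Grasshopper (all prey gone), Cricket (all prey gone), Vole (all prey gone), Pocket Gopher (all prey gone), Field Mouse (all prey gone) → extinct.
Round 2: Weasel (all prey gone) → extinct.
Round 3: Great Horned Owl (all prey gone), Badger (all prey gone) → extinct.
No further losses. Total secondary extinctions: 9.

9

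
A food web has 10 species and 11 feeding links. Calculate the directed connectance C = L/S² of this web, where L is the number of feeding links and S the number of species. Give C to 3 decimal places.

C = 0.110

The web has S = 10 species and L = 11 feeding links.
C = L / S² = 11 / 100 = 0.1100 ≈ 0.110.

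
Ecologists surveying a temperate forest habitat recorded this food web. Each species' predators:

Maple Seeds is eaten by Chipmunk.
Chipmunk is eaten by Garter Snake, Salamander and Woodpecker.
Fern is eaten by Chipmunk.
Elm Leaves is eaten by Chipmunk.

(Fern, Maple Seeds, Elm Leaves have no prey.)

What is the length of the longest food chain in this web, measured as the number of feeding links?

One longest chain: Fern → Chipmunk → Woodpecker.
It has 3 species and 2 links.

2 links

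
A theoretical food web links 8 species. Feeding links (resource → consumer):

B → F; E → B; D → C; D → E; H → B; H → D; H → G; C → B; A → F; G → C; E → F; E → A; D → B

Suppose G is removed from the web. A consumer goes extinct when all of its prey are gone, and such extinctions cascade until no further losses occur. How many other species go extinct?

Remove G.
Every predator of it retains at least one other prey: C still has D.
No consumer loses all prey, so no secondary extinctions occur.

0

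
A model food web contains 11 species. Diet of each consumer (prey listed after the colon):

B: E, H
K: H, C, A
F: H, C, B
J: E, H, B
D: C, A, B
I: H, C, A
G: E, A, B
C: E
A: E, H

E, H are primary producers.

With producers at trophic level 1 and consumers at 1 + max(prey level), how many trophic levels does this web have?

3

Producers (level 1): E, H.
E → C → D gives D level 3.
No species has a prey at level 3, so no species reaches level 4.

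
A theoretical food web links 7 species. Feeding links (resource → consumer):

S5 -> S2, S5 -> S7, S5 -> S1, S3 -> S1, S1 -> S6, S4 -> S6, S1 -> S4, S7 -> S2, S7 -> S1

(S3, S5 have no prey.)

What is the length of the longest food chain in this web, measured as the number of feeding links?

One longest chain: S5 → S7 → S1 → S4 → S6.
It has 5 species and 4 links.

4 links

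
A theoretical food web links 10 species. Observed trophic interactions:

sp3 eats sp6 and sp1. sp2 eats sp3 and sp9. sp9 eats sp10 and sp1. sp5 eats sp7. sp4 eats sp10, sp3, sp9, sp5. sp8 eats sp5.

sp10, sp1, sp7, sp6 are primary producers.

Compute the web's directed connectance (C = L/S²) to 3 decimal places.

C = 0.120

The web has S = 10 species and L = 12 feeding links.
C = L / S² = 12 / 100 = 0.1200 ≈ 0.120.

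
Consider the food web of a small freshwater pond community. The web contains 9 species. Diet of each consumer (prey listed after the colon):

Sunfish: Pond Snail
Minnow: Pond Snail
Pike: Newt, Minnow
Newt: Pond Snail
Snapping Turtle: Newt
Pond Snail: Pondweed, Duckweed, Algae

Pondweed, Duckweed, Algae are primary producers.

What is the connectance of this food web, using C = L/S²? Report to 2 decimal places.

C = 0.11

The web has S = 9 species and L = 9 feeding links.
C = L / S² = 9 / 81 = 0.1111 ≈ 0.11.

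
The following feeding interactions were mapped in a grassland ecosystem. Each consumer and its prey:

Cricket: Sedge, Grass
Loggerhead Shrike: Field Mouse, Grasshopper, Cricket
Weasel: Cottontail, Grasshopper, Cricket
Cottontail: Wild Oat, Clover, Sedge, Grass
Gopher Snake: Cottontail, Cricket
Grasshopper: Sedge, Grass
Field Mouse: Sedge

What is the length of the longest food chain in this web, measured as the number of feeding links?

2 links

One longest chain: Wild Oat → Cottontail → Weasel.
It has 3 species and 2 links.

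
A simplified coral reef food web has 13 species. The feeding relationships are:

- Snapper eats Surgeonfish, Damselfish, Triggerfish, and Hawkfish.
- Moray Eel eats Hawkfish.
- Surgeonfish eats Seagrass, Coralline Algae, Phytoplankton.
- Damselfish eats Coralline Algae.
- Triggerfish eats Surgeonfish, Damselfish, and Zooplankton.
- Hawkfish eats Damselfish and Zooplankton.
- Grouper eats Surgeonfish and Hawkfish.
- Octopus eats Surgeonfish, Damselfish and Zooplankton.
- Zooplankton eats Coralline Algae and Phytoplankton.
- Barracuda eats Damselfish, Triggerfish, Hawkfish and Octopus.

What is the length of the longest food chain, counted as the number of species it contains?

One longest chain: Coralline Algae → Damselfish → Hawkfish → Snapper.
It has 4 species and 3 links.

4 species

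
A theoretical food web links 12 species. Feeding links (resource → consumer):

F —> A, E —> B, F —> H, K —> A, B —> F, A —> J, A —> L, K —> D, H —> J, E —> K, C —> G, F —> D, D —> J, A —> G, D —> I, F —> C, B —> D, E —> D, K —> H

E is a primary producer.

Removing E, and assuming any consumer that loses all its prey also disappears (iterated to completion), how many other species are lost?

Remove E.
Round 1: K (all prey gone), B (all prey gone) → extinct.
Round 2: F (all prey gone) → extinct.
Round 3: D (all prey gone), H (all prey gone), C (all prey gone), A (all prey gone) → extinct.
Round 4: L (all prey gone), G (all prey gone), J (all prey gone), I (all prey gone) → extinct.
No further losses. Total secondary extinctions: 11.

11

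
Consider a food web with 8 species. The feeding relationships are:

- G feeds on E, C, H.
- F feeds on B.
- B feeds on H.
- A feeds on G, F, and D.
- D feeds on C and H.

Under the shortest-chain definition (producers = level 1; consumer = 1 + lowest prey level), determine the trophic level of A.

Trophic level 3

H is a producer → level 1.
G eats H → level 2.
A eats G → level 3.
No prey of A is below level 2, so 3 is the minimum.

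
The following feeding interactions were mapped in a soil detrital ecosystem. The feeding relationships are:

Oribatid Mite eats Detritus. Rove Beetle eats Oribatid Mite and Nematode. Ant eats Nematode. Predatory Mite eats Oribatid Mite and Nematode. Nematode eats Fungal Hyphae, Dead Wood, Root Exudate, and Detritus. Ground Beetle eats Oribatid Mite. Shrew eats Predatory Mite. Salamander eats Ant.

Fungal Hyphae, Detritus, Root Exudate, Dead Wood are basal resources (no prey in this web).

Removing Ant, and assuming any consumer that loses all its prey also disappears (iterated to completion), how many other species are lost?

Remove Ant.
Round 1: Salamander (all prey gone) → extinct.
No further losses. Total secondary extinctions: 1.

1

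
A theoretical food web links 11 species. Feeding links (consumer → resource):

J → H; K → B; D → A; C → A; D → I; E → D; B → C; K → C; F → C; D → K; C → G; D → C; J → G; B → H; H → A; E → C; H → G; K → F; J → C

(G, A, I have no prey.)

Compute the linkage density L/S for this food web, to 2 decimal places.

L/S = 1.73

There are L = 19 links among S = 11 species.
L/S = 19/11 = 1.7273 ≈ 1.73.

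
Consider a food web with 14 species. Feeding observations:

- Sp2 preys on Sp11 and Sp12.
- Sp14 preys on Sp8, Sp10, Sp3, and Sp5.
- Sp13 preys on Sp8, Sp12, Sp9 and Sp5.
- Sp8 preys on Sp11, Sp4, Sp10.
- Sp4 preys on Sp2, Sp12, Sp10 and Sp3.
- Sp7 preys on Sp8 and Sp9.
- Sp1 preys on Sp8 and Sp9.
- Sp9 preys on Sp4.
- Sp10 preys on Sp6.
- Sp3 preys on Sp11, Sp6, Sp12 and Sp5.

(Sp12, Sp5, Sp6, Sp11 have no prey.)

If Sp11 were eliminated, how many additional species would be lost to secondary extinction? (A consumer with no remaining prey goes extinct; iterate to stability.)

0

Remove Sp11.
Every predator of it retains at least one other prey: Sp3 still has Sp12, Sp5, Sp6; Sp2 still has Sp12; Sp8 still has Sp10, Sp4.
No consumer loses all prey, so no secondary extinctions occur.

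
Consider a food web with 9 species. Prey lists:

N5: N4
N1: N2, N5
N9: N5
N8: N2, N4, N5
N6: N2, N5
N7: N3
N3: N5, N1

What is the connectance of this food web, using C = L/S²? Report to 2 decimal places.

C = 0.15

The web has S = 9 species and L = 12 feeding links.
C = L / S² = 12 / 81 = 0.1481 ≈ 0.15.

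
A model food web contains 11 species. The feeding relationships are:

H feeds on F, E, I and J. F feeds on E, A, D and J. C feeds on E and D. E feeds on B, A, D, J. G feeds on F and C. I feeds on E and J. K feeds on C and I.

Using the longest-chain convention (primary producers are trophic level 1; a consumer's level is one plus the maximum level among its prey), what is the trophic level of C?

J is a producer → level 1.
E eats J (level 1); other prey at levels: A 1, B 1, D 1 → level 2.
C eats E (level 2); other prey at levels: D 1 → level 3.

Trophic level 3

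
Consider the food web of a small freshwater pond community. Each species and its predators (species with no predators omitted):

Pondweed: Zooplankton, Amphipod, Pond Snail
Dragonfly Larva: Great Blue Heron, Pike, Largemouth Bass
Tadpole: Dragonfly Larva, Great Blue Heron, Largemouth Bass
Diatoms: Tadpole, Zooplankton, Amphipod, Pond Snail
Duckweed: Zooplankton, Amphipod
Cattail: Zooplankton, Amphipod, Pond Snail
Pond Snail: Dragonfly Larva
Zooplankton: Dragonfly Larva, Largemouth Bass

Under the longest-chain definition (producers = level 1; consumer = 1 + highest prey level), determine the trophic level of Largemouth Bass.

Trophic level 4

Diatoms is a producer → level 1.
Tadpole eats Diatoms → level 2.
Dragonfly Larva eats Tadpole (level 2); other prey at levels: Zooplankton 2, Pond Snail 2 → level 3.
Largemouth Bass eats Dragonfly Larva (level 3); other prey at levels: Tadpole 2, Zooplankton 2 → level 4.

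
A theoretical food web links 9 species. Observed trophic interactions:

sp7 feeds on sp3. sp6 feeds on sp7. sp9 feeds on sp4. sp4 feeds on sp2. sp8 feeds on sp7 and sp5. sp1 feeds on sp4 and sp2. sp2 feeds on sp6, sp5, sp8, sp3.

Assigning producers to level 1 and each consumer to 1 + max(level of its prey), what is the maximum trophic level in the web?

Producers (level 1): sp3, sp5.
sp3 → sp7 → sp8 → sp2 → sp4 → sp1 gives sp1 level 6.
No species has a prey at level 6, so no species reaches level 7.

6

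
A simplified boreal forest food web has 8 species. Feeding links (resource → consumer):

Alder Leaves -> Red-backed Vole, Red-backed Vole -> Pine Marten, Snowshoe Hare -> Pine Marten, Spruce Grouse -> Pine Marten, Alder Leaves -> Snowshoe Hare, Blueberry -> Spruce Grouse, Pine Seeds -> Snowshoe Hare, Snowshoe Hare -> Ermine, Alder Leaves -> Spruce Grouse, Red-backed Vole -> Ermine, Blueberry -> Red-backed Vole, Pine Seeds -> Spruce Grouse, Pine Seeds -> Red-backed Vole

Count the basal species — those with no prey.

3

Basal species (no prey listed): Pine Seeds, Alder Leaves, Blueberry.
Count: 3.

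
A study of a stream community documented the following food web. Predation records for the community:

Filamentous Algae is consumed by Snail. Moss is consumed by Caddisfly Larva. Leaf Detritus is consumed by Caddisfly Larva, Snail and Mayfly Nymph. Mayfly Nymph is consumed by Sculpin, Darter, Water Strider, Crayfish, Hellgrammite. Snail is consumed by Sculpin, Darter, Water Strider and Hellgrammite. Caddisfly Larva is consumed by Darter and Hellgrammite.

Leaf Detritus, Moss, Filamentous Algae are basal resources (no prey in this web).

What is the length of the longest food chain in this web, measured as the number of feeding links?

2 links

One longest chain: Leaf Detritus → Caddisfly Larva → Hellgrammite.
It has 3 species and 2 links.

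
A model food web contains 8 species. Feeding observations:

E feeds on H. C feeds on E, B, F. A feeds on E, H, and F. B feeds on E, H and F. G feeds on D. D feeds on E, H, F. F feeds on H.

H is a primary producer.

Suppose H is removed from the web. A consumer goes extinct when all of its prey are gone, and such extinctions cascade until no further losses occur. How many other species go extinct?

7

Remove H.
Round 1: E (all prey gone), F (all prey gone) → extinct.
Round 2: D (all prey gone), B (all prey gone), A (all prey gone) → extinct.
Round 3: C (all prey gone), G (all prey gone) → extinct.
No further losses. Total secondary extinctions: 7.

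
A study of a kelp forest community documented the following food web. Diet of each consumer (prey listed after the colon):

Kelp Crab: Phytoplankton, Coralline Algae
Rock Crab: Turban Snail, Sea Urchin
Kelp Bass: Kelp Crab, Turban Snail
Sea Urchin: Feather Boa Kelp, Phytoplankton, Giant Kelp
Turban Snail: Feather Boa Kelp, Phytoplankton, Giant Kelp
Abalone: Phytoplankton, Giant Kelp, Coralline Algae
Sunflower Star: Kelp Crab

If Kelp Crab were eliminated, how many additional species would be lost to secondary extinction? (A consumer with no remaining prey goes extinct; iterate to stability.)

1

Remove Kelp Crab.
Round 1: Sunflower Star (all prey gone) → extinct.
No further losses. Total secondary extinctions: 1.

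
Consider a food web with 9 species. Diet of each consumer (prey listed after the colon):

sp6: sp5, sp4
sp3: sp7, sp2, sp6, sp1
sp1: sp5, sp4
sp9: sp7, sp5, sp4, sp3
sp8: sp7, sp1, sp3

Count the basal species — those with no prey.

Basal species (no prey listed): sp7, sp5, sp4, sp2.
Count: 4.

4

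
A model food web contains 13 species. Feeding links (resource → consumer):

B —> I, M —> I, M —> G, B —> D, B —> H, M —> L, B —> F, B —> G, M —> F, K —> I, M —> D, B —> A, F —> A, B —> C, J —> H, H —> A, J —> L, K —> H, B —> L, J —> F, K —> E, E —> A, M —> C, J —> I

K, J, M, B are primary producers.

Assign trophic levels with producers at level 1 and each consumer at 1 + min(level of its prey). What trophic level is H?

Trophic level 2

K is a producer → level 1.
H eats K → level 2.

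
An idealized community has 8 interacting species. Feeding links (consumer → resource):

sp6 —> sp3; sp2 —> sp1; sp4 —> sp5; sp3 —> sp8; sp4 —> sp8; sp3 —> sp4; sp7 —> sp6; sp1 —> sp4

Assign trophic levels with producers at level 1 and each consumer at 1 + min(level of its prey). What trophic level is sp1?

Trophic level 3

sp5 is a producer → level 1.
sp4 eats sp5 → level 2.
sp1 eats sp4 → level 3.
No prey of sp1 is below level 2, so 3 is the minimum.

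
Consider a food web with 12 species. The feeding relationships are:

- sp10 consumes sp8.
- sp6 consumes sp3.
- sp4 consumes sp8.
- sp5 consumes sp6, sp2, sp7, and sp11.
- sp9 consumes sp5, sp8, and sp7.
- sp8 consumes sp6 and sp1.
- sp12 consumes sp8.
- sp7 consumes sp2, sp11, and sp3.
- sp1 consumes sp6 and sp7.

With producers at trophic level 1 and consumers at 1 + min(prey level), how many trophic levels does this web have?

Producers (level 1): sp11, sp3, sp2.
Following each consumer down to its lowest-level prey: sp3 → sp6 → sp8 → sp10 (levels 1 through 4).
All prey of sp10 (sp8 3) are at level 3 or above, so sp10 is at level 1 + 3 = 4.
Every consumer has at least one prey at level 3 or below, so none exceeds level 4.

4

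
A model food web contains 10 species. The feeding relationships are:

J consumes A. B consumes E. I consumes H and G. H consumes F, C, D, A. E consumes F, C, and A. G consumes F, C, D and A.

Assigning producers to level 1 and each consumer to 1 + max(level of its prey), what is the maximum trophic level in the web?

Producers (level 1): D, C, F, A.
D → H → I gives I level 3.
No species has a prey at level 3, so no species reaches level 4.

3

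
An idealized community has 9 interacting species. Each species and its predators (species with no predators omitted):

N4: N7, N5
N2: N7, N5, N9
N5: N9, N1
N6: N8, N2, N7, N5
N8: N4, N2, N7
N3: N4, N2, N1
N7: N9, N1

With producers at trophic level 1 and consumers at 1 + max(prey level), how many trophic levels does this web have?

5

Producers (level 1): N3, N6.
N6 → N8 → N4 → N7 → N1 gives N1 level 5.
No species has a prey at level 5, so no species reaches level 6.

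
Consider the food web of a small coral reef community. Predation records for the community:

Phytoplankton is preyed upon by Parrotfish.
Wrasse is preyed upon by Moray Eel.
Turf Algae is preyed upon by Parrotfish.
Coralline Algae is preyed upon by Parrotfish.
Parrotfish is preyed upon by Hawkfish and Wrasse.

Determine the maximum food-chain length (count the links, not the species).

One longest chain: Coralline Algae → Parrotfish → Wrasse → Moray Eel.
It has 4 species and 3 links.

3 links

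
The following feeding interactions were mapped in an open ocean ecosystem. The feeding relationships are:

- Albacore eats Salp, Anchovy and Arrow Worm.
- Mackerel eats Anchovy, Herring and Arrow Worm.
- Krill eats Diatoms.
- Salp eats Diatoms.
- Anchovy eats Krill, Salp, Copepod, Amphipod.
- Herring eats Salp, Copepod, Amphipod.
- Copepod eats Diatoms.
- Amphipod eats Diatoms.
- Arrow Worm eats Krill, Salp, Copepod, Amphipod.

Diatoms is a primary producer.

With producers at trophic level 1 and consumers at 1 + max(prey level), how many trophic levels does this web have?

Producers (level 1): Diatoms.
Diatoms → Copepod → Herring → Mackerel gives Mackerel level 4.
No species has a prey at level 4, so no species reaches level 5.

4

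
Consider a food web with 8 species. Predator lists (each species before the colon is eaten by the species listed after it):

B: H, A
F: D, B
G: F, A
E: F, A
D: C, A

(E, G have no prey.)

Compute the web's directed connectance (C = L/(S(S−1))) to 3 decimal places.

The web has S = 8 species and L = 10 feeding links.
C = L / (S(S−1)) = 10 / 56 = 0.1786 ≈ 0.179.

C = 0.179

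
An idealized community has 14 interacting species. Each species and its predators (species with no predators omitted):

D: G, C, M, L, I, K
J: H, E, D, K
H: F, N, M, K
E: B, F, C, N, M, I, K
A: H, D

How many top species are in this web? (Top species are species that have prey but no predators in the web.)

9

Top species (has prey, but nothing eats it): B, G, F, C, N, M, L, I, K.
Count: 9.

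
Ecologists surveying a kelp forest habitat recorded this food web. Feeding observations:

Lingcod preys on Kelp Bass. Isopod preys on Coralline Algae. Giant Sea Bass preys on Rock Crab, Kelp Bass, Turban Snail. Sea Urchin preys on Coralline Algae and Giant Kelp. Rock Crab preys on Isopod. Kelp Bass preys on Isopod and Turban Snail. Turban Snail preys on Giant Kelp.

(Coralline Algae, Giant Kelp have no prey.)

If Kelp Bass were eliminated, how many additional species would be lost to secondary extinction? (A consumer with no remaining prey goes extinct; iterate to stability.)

1

Remove Kelp Bass.
Round 1: Lingcod (all prey gone) → extinct.
No further losses. Total secondary extinctions: 1.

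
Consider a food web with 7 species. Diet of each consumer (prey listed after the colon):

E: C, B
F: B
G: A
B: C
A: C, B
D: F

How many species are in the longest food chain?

One longest chain: C → B → F → D.
It has 4 species and 3 links.

4 species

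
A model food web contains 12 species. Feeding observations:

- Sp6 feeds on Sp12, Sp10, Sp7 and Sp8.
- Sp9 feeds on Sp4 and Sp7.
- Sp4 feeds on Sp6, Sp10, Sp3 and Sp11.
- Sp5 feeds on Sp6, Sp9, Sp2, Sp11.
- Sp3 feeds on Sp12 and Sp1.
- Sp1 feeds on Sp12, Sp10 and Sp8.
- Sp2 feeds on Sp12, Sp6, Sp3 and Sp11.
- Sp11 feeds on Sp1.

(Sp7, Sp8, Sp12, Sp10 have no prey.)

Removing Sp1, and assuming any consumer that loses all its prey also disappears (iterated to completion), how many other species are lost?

1

Remove Sp1.
Round 1: Sp11 (all prey gone) → extinct.
No further losses. Total secondary extinctions: 1.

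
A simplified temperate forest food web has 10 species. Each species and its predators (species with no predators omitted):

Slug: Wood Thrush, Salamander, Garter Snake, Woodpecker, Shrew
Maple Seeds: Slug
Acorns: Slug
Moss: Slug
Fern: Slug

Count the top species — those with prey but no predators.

5

Top species (has prey, but nothing eats it): Wood Thrush, Salamander, Garter Snake, Woodpecker, Shrew.
Count: 5.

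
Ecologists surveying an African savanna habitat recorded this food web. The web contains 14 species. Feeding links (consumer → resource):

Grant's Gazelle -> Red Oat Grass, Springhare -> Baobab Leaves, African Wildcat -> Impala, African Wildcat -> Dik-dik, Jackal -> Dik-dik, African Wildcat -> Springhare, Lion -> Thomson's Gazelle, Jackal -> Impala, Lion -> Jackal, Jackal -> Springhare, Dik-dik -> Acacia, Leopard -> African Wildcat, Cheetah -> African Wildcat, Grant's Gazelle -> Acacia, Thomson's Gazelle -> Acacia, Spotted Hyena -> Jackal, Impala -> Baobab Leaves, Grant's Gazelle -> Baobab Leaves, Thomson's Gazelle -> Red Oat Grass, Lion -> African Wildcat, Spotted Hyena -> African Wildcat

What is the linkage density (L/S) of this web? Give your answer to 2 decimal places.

There are L = 21 links among S = 14 species.
L/S = 21/14 = 1.5000 ≈ 1.50.

L/S = 1.50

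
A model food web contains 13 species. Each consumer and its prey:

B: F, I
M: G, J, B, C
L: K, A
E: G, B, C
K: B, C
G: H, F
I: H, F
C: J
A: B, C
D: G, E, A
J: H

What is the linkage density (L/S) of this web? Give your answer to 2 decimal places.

L/S = 1.85

There are L = 24 links among S = 13 species.
L/S = 24/13 = 1.8462 ≈ 1.85.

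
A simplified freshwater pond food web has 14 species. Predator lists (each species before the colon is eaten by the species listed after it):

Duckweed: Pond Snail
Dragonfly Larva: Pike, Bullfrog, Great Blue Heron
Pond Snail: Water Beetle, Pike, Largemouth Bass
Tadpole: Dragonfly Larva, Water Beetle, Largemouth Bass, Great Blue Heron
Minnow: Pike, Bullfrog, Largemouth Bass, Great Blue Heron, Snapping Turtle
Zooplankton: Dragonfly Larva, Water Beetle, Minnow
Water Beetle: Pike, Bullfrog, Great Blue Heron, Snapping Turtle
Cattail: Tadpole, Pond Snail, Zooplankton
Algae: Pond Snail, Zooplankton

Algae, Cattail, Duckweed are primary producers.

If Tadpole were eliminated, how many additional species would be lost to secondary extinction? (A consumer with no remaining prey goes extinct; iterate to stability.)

0

Remove Tadpole.
Every predator of it retains at least one other prey: Dragonfly Larva still has Zooplankton; Water Beetle still has Pond Snail, Zooplankton; Largemouth Bass still has Pond Snail, Minnow; Great Blue Heron still has Dragonfly Larva, Water Beetle, Minnow.
No consumer loses all prey, so no secondary extinctions occur.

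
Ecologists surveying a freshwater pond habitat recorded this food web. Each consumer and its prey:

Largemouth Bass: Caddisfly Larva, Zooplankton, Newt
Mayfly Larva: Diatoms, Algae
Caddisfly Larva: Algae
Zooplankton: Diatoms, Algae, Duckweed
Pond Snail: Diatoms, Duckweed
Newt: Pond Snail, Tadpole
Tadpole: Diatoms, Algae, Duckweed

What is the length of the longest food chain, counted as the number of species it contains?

4 species

One longest chain: Diatoms → Pond Snail → Newt → Largemouth Bass.
It has 4 species and 3 links.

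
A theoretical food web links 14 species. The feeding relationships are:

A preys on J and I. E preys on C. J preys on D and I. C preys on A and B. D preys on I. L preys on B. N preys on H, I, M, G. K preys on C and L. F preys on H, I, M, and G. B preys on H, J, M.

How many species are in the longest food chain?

6 species

One longest chain: I → D → J → B → L → K.
It has 6 species and 5 links.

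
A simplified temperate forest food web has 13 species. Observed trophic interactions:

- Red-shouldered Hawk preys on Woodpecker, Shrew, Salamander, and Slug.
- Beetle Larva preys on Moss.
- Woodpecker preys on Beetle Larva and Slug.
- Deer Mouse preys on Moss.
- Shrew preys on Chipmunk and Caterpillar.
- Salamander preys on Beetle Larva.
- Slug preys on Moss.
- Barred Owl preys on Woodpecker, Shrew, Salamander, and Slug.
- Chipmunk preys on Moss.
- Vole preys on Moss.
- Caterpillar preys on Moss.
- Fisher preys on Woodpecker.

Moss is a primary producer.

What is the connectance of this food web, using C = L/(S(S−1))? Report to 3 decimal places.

C = 0.128

The web has S = 13 species and L = 20 feeding links.
C = L / (S(S−1)) = 20 / 156 = 0.1282 ≈ 0.128.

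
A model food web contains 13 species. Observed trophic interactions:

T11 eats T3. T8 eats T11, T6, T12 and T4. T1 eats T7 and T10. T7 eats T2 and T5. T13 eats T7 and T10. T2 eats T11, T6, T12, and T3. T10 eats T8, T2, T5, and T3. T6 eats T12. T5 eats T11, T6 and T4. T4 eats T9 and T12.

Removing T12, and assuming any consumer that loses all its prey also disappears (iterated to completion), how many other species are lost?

1

Remove T12.
Round 1: T6 (all prey gone) → extinct.
No further losses. Total secondary extinctions: 1.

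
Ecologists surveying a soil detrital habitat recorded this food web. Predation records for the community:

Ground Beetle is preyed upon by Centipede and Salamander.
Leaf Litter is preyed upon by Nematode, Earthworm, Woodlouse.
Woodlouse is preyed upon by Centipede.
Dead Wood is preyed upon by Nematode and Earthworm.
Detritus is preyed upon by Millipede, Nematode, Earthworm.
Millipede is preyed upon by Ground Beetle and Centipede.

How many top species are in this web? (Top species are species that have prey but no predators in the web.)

4

Top species (has prey, but nothing eats it): Earthworm, Nematode, Salamander, Centipede.
Count: 4.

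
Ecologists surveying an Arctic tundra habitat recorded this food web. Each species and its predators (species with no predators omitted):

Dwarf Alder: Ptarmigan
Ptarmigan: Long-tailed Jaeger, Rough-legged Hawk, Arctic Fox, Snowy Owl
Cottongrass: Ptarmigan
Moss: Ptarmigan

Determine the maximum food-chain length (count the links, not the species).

2 links

One longest chain: Moss → Ptarmigan → Long-tailed Jaeger.
It has 3 species and 2 links.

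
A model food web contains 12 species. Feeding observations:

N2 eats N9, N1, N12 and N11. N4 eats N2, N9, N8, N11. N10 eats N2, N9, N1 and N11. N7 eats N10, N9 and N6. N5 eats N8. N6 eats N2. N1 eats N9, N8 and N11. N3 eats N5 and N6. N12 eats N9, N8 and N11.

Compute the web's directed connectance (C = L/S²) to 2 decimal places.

The web has S = 12 species and L = 25 feeding links.
C = L / S² = 25 / 144 = 0.1736 ≈ 0.17.

C = 0.17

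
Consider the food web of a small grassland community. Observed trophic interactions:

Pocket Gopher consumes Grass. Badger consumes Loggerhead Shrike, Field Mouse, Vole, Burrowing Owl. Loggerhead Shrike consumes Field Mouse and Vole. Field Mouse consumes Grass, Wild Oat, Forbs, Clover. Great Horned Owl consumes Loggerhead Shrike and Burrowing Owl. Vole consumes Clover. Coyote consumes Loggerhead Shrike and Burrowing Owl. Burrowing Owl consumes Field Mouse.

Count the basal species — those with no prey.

Basal species (no prey listed): Forbs, Grass, Clover, Wild Oat.
Count: 4.

4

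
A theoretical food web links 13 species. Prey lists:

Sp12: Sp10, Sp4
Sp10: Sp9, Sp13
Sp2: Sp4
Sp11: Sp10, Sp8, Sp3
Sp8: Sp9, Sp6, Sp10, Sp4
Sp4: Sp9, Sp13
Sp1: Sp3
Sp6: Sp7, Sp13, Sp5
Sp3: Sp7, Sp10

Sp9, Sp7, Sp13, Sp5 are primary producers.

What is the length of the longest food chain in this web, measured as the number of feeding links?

3 links

One longest chain: Sp9 → Sp10 → Sp3 → Sp1.
It has 4 species and 3 links.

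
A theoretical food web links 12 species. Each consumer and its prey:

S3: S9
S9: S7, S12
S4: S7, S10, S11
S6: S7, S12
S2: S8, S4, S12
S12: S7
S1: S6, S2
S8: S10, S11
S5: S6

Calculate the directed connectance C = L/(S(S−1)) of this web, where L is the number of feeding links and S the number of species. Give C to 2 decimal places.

C = 0.13

The web has S = 12 species and L = 17 feeding links.
C = L / (S(S−1)) = 17 / 132 = 0.1288 ≈ 0.13.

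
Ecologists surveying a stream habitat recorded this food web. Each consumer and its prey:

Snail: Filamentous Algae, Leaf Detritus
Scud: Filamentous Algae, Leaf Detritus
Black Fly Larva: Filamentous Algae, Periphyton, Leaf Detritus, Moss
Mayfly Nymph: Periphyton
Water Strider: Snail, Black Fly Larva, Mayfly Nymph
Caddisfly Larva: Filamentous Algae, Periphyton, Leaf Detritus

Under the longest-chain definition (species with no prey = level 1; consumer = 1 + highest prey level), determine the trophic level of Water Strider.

Filamentous Algae has no prey (basal) → level 1.
Snail eats Filamentous Algae (level 1); other prey at levels: Leaf Detritus 1 → level 2.
Water Strider eats Snail (level 2); other prey at levels: Black Fly Larva 2, Mayfly Nymph 2 → level 3.

Trophic level 3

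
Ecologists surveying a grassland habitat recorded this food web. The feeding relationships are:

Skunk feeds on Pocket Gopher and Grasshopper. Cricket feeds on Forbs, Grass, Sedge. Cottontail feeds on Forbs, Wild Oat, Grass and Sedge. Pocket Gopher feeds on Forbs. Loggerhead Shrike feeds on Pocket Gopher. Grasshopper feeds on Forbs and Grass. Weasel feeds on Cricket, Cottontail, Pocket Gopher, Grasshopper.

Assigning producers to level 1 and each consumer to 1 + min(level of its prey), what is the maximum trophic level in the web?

3

Producers (level 1): Forbs, Grass, Sedge, Wild Oat.
Following each consumer down to its lowest-level prey: Forbs → Grasshopper → Skunk (levels 1 through 3).
All prey of Skunk (Grasshopper 2, Pocket Gopher 2) are at level 2 or above, so Skunk is at level 1 + 2 = 3.
Every consumer has at least one prey at level 2 or below, so none exceeds level 3.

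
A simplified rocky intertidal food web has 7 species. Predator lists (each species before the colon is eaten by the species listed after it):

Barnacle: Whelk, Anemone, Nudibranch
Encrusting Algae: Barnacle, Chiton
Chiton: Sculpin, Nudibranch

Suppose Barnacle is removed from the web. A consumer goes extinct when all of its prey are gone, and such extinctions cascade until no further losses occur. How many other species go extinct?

2

Remove Barnacle.
Round 1: Whelk (all prey gone), Anemone (all prey gone) → extinct.
No further losses. Total secondary extinctions: 2.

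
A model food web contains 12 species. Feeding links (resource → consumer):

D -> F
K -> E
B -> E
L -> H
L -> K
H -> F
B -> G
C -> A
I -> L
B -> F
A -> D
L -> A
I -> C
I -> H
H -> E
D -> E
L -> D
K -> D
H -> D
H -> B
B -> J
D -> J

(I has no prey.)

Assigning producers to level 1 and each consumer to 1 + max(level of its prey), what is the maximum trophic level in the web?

5

Producers (level 1): I.
I → L → H → B → G gives G level 5.
No species has a prey at level 5, so no species reaches level 6.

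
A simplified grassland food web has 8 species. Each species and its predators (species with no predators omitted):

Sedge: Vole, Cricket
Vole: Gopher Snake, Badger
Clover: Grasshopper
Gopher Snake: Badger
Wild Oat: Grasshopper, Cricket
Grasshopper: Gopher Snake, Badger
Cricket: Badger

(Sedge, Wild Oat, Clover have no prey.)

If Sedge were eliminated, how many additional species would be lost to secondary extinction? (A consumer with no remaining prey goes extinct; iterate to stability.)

Remove Sedge.
Round 1: Vole (all prey gone) → extinct.
No further losses. Total secondary extinctions: 1.

1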